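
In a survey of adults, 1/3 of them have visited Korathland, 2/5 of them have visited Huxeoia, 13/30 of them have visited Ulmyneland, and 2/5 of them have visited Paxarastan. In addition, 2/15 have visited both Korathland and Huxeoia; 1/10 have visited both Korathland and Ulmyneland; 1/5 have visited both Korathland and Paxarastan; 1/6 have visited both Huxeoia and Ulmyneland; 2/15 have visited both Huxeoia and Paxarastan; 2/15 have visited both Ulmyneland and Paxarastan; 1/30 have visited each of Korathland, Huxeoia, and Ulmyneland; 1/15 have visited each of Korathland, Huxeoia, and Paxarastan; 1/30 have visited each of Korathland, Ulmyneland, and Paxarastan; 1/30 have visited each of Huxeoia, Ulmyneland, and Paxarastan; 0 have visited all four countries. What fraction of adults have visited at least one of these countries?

Apply inclusion-exclusion:
P(union) = 1/3 + 2/5 + 13/30 + 2/5 − 2/15 − 1/10 − 1/5 − 1/6 − 2/15 − 2/15 + 1/30 + 1/15 + 1/30 + 1/30 − 0 = 13/15

13/15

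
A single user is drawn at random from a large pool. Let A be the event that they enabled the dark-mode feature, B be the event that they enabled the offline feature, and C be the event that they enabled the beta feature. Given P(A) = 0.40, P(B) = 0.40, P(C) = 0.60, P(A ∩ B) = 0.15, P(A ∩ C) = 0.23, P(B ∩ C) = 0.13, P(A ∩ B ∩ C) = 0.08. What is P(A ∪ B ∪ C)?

0.97

Using inclusion–exclusion:
P(A ∪ B ∪ C) = 0.40 + 0.40 + 0.60 − 0.15 − 0.23 − 0.13 + 0.08 = 0.97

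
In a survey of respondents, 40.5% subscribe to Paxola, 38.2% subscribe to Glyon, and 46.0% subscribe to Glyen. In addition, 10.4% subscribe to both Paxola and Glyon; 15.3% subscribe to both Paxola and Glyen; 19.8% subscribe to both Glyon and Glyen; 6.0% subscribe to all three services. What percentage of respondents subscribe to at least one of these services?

Inclusion–exclusion gives
P(union) = 40.5 + 38.2 + 46.0 − 10.4 − 15.3 − 19.8 + 6.0 = 85.2%

85.2%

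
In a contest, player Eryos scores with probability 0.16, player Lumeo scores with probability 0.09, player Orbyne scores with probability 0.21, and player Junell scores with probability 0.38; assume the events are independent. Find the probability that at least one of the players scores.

0.62559688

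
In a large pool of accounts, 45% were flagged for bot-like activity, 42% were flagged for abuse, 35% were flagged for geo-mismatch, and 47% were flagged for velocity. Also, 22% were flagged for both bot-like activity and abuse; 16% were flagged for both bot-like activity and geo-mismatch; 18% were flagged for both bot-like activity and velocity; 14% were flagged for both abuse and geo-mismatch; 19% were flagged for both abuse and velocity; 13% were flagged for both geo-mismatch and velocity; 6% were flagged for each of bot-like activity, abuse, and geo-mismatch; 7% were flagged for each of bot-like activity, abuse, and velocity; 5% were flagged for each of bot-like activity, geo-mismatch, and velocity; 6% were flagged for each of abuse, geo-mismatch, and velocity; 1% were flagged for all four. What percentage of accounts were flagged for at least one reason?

P(at least one) = 45 + 42 + 35 + 47 − 22 − 16 − 18 − 14 − 19 − 13 + 6 + 7 + 5 + 6 − 1 = 90%

90%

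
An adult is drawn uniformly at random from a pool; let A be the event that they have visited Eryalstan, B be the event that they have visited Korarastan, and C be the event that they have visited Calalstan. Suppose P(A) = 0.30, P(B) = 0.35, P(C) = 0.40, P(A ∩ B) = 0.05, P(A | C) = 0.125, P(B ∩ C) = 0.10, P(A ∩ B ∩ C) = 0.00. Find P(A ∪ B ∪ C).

P(A ∩ C) = P(C)·P(A|C) = 0.40 × 0.125 = 0.05
P(A ∪ B ∪ C) = 0.30 + 0.35 + 0.40 − 0.05 − 0.05 − 0.10 + 0.00 = 0.85

0.85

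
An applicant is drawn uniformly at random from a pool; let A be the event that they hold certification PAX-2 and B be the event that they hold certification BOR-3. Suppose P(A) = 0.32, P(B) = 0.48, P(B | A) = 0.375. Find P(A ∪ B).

P(A ∩ B) = P(A)·P(B|A) = 0.32 × 0.375 = 0.12
P(A ∪ B) = 0.32 + 0.48 − 0.12 = 0.68

0.68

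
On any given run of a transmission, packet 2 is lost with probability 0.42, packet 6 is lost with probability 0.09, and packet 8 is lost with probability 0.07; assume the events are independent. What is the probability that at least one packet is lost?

0.509146

Since the events are independent, P(none) is the product of the individual non-occurrence probabilities.
P(none) = (1 − 0.42) × (1 − 0.09) × (1 − 0.07) = 0.58 × 0.91 × 0.93 = 0.490854
P(at least one) = 1 − 0.490854 = 0.509146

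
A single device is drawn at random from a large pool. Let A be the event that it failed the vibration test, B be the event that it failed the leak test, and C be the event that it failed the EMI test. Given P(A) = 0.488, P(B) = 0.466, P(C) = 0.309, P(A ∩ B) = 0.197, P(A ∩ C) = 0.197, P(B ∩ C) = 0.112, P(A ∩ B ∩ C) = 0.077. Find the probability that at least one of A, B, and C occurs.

P(A ∪ B ∪ C) = 0.488 + 0.466 + 0.309 − 0.197 − 0.197 − 0.112 + 0.077 = 0.834

0.834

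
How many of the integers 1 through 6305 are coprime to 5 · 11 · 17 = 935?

4316

floor(6305/5) + floor(6305/11) + floor(6305/17) − floor(6305/55) − floor(6305/85) − floor(6305/187) + floor(6305/935) = 1261 + 573 + 370 − 114 − 74 − 33 + 6 = 1989
6305 − 1989 = 4316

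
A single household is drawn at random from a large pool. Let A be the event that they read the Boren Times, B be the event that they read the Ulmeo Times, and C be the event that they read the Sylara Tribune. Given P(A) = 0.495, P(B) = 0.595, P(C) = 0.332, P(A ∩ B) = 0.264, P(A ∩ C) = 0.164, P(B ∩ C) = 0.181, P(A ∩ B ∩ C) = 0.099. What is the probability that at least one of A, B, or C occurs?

0.912

By inclusion-exclusion,
P(A ∪ B ∪ C) = 0.495 + 0.595 + 0.332 − 0.264 − 0.164 − 0.181 + 0.099 = 0.912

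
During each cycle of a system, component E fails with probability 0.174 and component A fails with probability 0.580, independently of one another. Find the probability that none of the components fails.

0.34692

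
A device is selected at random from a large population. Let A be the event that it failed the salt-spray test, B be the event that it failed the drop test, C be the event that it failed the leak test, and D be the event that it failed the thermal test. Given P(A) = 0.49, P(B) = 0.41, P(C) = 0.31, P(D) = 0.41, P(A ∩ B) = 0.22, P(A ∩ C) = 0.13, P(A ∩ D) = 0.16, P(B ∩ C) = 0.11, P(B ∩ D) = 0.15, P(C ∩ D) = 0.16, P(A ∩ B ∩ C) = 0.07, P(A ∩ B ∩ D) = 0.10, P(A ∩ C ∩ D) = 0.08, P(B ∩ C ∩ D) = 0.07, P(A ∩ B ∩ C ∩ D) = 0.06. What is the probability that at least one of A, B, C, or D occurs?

Apply inclusion-exclusion:
P(A ∪ B ∪ C ∪ D) = 0.49 + 0.41 + 0.31 + 0.41 − 0.22 − 0.13 − 0.16 − 0.11 − 0.15 − 0.16 + 0.07 + 0.10 + 0.08 + 0.07 − 0.06 = 0.95

0.95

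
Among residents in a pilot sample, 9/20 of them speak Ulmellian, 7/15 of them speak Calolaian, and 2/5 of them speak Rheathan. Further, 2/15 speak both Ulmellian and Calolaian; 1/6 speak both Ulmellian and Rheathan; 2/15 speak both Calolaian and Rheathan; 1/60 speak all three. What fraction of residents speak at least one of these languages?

9/10

P(≥1) = 9/20 + 7/15 + 2/5 − 2/15 − 1/6 − 2/15 + 1/60 = 9/10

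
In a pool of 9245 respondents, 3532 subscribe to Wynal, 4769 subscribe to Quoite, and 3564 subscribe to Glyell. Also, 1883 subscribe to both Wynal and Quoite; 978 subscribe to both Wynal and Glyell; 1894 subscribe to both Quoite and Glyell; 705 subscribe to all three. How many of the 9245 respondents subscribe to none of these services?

By inclusion-exclusion,
|at least one| = 3532 + 4769 + 3564 − 1883 − 978 − 1894 + 705 = 7815
None: 9245 − 7815 = 1430

1430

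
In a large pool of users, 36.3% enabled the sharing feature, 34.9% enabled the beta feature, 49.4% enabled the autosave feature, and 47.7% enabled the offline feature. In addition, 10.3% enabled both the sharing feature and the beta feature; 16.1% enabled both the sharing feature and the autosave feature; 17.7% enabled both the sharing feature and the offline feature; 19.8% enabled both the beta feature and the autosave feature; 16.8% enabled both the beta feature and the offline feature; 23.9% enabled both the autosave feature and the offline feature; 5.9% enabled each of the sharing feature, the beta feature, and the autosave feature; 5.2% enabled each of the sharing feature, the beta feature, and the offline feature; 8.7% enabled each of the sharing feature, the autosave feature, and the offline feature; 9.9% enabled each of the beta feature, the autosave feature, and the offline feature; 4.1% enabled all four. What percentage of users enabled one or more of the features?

89.3%

P(≥1) = 36.3 + 34.9 + 49.4 + 47.7 − 10.3 − 16.1 − 17.7 − 19.8 − 16.8 − 23.9 + 5.9 + 5.2 + 8.7 + 9.9 − 4.1 = 89.3%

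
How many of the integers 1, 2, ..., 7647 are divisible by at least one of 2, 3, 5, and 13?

3823 + 2549 + 1529 + 588 − 1274 − 764 − 294 − 509 − 196 − 117 + 254 + 98 + 58 + 39 − 19 = 5765

5765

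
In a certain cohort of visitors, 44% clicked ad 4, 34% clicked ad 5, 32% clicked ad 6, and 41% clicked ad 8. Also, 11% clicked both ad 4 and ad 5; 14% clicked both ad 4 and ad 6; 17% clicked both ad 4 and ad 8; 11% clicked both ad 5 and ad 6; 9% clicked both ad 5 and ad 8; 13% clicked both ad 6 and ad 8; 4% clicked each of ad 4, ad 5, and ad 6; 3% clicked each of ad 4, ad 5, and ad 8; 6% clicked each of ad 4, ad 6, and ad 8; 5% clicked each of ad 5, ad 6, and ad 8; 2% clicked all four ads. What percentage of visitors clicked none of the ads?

8%

Using inclusion–exclusion:
P(at least one) = 44 + 34 + 32 + 41 − 11 − 14 − 17 − 11 − 9 − 13 + 4 + 3 + 6 + 5 − 2 = 92%
P(none) = 100% − 92% = 8%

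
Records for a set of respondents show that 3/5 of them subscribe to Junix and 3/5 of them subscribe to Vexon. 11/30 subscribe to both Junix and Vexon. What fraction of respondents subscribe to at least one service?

P(≥1) = 3/5 + 3/5 − 11/30 = 5/6

5/6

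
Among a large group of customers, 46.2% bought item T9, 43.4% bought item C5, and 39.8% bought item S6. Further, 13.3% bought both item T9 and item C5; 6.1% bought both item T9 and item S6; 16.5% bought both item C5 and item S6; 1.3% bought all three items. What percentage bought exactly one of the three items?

Using the inclusion–exclusion count for exactly one event:
P(exactly one) = 46.2 + 43.4 + 39.8 − 2·13.3 − 2·6.1 − 2·16.5 + 3·1.3 = 61.5%

61.5%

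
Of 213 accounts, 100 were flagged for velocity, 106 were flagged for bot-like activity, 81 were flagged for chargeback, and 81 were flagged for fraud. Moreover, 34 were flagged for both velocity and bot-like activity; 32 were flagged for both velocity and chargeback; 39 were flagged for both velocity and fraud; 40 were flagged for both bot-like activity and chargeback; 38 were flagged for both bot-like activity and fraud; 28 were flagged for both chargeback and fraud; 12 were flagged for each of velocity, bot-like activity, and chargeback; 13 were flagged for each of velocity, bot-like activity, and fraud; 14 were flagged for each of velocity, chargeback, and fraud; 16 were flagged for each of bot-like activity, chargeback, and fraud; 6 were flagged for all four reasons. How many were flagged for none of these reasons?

7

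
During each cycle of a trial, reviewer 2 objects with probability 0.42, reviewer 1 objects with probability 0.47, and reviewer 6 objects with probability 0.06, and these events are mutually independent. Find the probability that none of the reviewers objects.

0.288956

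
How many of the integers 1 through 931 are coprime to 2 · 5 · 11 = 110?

339

⌊931/2⌋ + ⌊931/5⌋ + ⌊931/11⌋ − ⌊931/10⌋ − ⌊931/22⌋ − ⌊931/55⌋ + ⌊931/110⌋ = 465 + 186 + 84 − 93 − 42 − 16 + 8 = 592
931 − 592 = 339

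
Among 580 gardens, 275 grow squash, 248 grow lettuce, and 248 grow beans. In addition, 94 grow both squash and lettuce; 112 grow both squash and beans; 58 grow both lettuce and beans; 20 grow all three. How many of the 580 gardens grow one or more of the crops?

527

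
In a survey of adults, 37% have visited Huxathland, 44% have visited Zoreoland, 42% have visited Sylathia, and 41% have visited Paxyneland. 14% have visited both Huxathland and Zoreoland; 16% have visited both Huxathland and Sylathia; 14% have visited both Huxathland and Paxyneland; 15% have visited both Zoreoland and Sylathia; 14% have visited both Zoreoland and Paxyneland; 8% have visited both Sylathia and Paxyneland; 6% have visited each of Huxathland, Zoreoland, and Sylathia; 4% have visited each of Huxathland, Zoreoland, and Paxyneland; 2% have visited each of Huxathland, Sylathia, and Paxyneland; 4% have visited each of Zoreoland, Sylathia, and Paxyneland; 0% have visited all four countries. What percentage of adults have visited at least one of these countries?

99%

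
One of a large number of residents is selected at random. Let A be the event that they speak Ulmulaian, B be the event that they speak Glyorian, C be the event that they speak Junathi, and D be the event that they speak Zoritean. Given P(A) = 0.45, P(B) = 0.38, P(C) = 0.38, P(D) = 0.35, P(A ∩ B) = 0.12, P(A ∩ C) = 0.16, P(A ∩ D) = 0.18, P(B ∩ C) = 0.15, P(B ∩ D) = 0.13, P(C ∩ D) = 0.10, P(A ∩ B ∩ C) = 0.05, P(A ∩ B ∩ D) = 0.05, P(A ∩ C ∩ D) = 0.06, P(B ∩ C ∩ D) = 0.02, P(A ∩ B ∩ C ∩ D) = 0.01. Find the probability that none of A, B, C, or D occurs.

0.11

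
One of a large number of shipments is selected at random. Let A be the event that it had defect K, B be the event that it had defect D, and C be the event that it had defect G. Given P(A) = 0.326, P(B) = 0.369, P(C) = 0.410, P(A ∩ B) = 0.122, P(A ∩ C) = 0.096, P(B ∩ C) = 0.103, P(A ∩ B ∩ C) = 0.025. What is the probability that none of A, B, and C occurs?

0.191

By inclusion-exclusion,
P(A ∪ B ∪ C) = 0.326 + 0.369 + 0.410 − 0.122 − 0.096 − 0.103 + 0.025 = 0.809
P(none) = 1 − 0.809 = 0.191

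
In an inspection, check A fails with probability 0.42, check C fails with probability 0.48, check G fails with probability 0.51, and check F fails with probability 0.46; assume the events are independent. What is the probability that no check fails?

P(none) = (1 − 0.42) × (1 − 0.48) × (1 − 0.51) × (1 − 0.46) = 0.58 × 0.52 × 0.49 × 0.54 = 0.07980336

0.07980336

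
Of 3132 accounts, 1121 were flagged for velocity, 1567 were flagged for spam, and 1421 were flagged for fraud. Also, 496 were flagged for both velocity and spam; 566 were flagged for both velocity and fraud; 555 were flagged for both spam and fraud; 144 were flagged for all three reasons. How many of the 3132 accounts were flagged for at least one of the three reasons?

2636

Inclusion–exclusion gives
|union| = 1121 + 1567 + 1421 − 496 − 566 − 555 + 144 = 2636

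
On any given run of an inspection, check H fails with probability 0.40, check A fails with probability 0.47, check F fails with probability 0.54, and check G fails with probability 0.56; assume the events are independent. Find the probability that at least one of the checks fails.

P(none) = (1 − 0.40) × (1 − 0.47) × (1 − 0.54) × (1 − 0.56) = 0.60 × 0.53 × 0.46 × 0.44 = 0.0643632
P(at least one) = 1 − 0.0643632 = 0.9356368

0.9356368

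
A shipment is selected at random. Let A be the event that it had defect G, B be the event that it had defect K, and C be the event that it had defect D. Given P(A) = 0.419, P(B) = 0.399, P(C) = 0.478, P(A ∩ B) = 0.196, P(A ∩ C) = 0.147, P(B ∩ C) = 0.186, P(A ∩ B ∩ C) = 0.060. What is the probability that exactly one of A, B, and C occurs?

0.418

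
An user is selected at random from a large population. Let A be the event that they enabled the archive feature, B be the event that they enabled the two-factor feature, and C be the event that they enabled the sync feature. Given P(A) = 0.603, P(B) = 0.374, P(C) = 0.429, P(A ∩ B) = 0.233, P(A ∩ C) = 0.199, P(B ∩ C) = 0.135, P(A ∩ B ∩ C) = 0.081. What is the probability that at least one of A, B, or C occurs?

Inclusion–exclusion gives
P(A ∪ B ∪ C) = 0.603 + 0.374 + 0.429 − 0.233 − 0.199 − 0.135 + 0.081 = 0.920

0.920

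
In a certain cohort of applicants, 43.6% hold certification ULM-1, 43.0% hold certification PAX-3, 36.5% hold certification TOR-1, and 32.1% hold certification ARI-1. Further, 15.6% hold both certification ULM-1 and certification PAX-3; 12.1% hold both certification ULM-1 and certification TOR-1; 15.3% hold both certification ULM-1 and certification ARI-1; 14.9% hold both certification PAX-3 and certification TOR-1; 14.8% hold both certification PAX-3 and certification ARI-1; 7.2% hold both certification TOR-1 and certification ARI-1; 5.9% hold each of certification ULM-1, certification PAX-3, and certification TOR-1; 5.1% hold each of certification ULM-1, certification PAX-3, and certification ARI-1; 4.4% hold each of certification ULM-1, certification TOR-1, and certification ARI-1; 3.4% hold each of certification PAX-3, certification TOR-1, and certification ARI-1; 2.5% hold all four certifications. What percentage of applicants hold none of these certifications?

8.4%

By inclusion–exclusion:
P(≥1) = 43.6 + 43.0 + 36.5 + 32.1 − 15.6 − 12.1 − 15.3 − 14.9 − 14.8 − 7.2 + 5.9 + 5.1 + 4.4 + 3.4 − 2.5 = 91.6%
P(none) = 100% − 91.6% = 8.4%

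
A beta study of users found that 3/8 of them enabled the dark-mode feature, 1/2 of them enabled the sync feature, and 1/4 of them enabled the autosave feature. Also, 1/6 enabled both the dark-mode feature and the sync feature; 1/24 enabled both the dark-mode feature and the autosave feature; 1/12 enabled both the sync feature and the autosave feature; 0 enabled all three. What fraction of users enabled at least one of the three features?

Apply inclusion-exclusion:
P(≥1) = 3/8 + 1/2 + 1/4 − 1/6 − 1/24 − 1/12 + 0 = 5/6

5/6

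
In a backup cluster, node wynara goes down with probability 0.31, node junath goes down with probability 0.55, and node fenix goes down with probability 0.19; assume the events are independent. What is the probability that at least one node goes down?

0.748495

P(none) = (1 − 0.31) × (1 − 0.55) × (1 − 0.19) = 0.69 × 0.45 × 0.81 = 0.251505
P(at least one) = 1 − 0.251505 = 0.748495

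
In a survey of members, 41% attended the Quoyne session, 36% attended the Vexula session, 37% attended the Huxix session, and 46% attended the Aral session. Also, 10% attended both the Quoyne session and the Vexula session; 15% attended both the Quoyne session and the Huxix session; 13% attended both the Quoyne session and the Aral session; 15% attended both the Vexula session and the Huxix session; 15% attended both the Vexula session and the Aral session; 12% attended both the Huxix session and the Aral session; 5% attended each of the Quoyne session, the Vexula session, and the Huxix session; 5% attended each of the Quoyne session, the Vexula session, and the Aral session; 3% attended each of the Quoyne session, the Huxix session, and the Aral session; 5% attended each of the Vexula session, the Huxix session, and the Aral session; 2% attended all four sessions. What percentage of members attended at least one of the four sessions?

96%

Apply inclusion-exclusion:
P(at least one) = 41 + 36 + 37 + 46 − 10 − 15 − 13 − 15 − 15 − 12 + 5 + 5 + 3 + 5 − 2 = 96%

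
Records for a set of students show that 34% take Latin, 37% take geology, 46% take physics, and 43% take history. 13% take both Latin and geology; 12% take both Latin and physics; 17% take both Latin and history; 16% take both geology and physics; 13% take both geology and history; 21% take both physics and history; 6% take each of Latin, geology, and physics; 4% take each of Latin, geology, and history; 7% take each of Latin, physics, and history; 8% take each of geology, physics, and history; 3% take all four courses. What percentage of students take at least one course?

Inclusion–exclusion gives
P(at least one) = 34 + 37 + 46 + 43 − 13 − 12 − 17 − 16 − 13 − 21 + 6 + 4 + 7 + 8 − 3 = 90%

90%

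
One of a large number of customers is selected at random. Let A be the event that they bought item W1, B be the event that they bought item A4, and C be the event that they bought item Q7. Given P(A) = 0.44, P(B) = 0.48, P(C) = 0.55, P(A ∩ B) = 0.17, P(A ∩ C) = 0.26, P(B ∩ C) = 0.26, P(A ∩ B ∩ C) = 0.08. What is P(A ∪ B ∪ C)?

Inclusion–exclusion gives
P(A ∪ B ∪ C) = 0.44 + 0.48 + 0.55 − 0.17 − 0.26 − 0.26 + 0.08 = 0.86

0.86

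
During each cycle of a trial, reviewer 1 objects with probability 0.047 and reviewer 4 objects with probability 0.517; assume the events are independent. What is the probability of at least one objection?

0.539701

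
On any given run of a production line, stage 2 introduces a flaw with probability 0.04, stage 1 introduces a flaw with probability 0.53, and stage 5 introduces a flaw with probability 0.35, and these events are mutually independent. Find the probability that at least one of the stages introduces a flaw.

0.70672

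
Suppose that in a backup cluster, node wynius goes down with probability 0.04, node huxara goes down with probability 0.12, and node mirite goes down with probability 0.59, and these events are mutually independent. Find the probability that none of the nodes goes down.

0.346368

Since the events are independent, P(none) is the product of the individual non-occurrence probabilities.
P(none) = (1 − 0.04) × (1 − 0.12) × (1 − 0.59) = 0.96 × 0.88 × 0.41 = 0.346368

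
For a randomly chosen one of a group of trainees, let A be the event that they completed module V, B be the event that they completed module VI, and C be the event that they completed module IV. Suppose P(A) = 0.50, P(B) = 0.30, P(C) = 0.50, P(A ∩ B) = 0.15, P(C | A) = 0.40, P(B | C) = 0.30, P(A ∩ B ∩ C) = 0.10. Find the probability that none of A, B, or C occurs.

P(A ∩ C) = P(A)·P(C|A) = 0.50 × 0.40 = 0.20
P(B ∩ C) = P(C)·P(B|C) = 0.50 × 0.30 = 0.15
P(A ∪ B ∪ C) = 0.50 + 0.30 + 0.50 − 0.15 − 0.20 − 0.15 + 0.10 = 0.90
P(none) = 1 − 0.90 = 0.10

0.10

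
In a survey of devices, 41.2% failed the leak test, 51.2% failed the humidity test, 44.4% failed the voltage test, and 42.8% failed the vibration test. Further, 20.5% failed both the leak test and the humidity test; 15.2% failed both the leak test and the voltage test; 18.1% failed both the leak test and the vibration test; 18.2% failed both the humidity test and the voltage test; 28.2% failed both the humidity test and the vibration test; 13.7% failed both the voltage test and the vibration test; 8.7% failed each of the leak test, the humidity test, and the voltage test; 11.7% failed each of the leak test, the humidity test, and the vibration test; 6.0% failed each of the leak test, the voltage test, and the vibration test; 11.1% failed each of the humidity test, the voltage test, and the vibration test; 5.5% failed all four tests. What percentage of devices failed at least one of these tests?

P(union) = 41.2 + 51.2 + 44.4 + 42.8 − 20.5 − 15.2 − 18.1 − 18.2 − 28.2 − 13.7 + 8.7 + 11.7 + 6.0 + 11.1 − 5.5 = 97.7%

97.7%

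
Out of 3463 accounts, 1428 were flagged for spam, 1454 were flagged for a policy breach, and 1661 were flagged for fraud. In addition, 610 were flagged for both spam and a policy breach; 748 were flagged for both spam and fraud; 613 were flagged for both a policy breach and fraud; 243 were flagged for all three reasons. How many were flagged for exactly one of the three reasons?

Using the inclusion–exclusion count for exactly one event:
|exactly one| = 1428 + 1454 + 1661 − 2·610 − 2·748 − 2·613 + 3·243 = 1330

1330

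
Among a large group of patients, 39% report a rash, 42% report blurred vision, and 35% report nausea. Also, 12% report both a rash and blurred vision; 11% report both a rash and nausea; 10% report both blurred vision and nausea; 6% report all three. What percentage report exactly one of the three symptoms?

Using the inclusion–exclusion count for exactly one event:
P(exactly one) = 39 + 42 + 35 − 2·12 − 2·11 − 2·10 + 3·6 = 68%

68%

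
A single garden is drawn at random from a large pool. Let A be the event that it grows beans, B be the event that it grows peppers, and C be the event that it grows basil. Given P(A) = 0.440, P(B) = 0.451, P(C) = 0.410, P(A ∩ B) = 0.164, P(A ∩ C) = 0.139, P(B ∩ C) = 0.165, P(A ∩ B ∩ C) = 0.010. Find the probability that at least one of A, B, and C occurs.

P(A ∪ B ∪ C) = 0.440 + 0.451 + 0.410 − 0.164 − 0.139 − 0.165 + 0.010 = 0.843

0.843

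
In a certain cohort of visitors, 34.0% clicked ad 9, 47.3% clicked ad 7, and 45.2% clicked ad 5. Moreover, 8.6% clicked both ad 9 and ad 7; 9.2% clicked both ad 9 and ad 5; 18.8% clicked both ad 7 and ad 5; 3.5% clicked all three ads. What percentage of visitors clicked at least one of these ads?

By inclusion-exclusion,
P(at least one) = 34.0 + 47.3 + 45.2 − 8.6 − 9.2 − 18.8 + 3.5 = 93.4%

93.4%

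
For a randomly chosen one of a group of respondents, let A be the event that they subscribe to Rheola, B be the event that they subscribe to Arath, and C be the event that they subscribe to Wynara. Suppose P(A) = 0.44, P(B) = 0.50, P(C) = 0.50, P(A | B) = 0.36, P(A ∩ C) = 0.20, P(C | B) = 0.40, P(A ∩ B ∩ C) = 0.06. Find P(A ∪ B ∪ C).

0.92

P(A ∩ B) = P(B)·P(A|B) = 0.50 × 0.36 = 0.18
P(B ∩ C) = P(B)·P(C|B) = 0.50 × 0.40 = 0.20
P(A ∪ B ∪ C) = 0.44 + 0.50 + 0.50 − 0.18 − 0.20 − 0.20 + 0.06 = 0.92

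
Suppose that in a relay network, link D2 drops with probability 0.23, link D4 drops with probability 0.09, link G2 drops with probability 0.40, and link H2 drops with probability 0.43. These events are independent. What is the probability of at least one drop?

0.7603606

P(none) = (1 − 0.23) × (1 − 0.09) × (1 − 0.40) × (1 − 0.43) = 0.77 × 0.91 × 0.60 × 0.57 = 0.2396394
P(at least one) = 1 − 0.2396394 = 0.7603606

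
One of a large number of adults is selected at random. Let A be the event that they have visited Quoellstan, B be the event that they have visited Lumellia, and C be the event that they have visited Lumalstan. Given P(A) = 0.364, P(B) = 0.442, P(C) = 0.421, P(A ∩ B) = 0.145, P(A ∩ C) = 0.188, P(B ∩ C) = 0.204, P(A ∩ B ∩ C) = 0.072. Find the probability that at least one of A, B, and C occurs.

By inclusion-exclusion,
P(A ∪ B ∪ C) = 0.364 + 0.442 + 0.421 − 0.145 − 0.188 − 0.204 + 0.072 = 0.762

0.762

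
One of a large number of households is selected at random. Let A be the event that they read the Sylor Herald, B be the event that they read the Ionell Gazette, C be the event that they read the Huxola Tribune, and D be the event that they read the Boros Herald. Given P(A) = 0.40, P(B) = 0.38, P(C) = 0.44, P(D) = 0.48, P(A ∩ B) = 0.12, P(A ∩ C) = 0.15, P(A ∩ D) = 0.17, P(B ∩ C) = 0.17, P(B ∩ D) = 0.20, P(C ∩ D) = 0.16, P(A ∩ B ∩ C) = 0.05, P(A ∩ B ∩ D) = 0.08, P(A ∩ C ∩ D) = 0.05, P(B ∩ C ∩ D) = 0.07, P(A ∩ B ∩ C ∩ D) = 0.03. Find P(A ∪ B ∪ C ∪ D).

Apply inclusion-exclusion:
P(A ∪ B ∪ C ∪ D) = 0.40 + 0.38 + 0.44 + 0.48 − 0.12 − 0.15 − 0.17 − 0.17 − 0.20 − 0.16 + 0.05 + 0.08 + 0.05 + 0.07 − 0.03 = 0.95

0.95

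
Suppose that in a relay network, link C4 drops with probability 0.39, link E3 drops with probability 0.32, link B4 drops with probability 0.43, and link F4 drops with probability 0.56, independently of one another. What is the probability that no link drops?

0.10403184

P(none) = (1 − 0.39) × (1 − 0.32) × (1 − 0.43) × (1 − 0.56) = 0.61 × 0.68 × 0.57 × 0.44 = 0.10403184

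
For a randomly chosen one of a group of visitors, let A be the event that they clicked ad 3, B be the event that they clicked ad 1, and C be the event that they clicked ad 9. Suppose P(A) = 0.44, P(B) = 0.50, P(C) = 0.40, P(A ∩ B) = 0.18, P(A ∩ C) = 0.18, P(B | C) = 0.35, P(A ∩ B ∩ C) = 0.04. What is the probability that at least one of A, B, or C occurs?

0.88

P(B ∩ C) = P(C)·P(B|C) = 0.40 × 0.35 = 0.14
P(A ∪ B ∪ C) = 0.44 + 0.50 + 0.40 − 0.18 − 0.18 − 0.14 + 0.04 = 0.88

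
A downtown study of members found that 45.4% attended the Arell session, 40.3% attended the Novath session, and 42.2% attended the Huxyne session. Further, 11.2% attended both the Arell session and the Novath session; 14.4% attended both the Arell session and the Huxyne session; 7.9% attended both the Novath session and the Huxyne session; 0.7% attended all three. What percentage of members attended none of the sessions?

Using inclusion–exclusion:
P(≥1) = 45.4 + 40.3 + 42.2 − 11.2 − 14.4 − 7.9 + 0.7 = 95.1%
P(none) = 100% − 95.1% = 4.9%

4.9%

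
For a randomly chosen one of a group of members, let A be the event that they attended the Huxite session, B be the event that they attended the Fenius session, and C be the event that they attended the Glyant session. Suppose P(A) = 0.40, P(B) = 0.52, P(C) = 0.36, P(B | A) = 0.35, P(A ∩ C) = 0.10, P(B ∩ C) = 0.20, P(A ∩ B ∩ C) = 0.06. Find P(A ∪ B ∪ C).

P(A ∩ B) = P(A)·P(B|A) = 0.40 × 0.35 = 0.14
P(A ∪ B ∪ C) = 0.40 + 0.52 + 0.36 − 0.14 − 0.10 − 0.20 + 0.06 = 0.90

0.90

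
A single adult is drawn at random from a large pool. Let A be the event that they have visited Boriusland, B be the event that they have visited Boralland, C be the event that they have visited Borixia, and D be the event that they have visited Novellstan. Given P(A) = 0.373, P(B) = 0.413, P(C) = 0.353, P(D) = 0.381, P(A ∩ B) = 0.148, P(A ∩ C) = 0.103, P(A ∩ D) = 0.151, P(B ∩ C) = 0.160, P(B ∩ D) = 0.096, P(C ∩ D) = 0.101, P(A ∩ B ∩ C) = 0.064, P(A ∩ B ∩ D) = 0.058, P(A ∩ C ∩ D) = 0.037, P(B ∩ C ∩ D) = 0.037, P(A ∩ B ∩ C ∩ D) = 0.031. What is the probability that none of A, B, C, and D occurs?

Using inclusion–exclusion:
P(A ∪ B ∪ C ∪ D) = 0.373 + 0.413 + 0.353 + 0.381 − 0.148 − 0.103 − 0.151 − 0.160 − 0.096 − 0.101 + 0.064 + 0.058 + 0.037 + 0.037 − 0.031 = 0.926
P(none) = 1 − 0.926 = 0.074

0.074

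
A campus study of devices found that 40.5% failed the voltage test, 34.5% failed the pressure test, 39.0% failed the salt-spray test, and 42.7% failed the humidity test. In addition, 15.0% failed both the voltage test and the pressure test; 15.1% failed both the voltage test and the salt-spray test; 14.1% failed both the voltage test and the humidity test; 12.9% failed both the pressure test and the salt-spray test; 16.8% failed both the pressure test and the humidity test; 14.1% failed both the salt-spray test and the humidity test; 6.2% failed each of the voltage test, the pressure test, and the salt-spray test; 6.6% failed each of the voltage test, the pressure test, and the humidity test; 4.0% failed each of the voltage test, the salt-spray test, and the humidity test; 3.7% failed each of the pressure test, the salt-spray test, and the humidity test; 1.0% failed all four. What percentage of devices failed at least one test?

88.2%

P(≥1) = 40.5 + 34.5 + 39.0 + 42.7 − 15.0 − 15.1 − 14.1 − 12.9 − 16.8 − 14.1 + 6.2 + 6.6 + 4.0 + 3.7 − 1.0 = 88.2%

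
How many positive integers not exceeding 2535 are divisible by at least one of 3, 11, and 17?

1090

floor(2535/3) + floor(2535/11) + floor(2535/17) − floor(2535/33) − floor(2535/51) − floor(2535/187) + floor(2535/561) = 845 + 230 + 149 − 76 − 49 − 13 + 4 = 1090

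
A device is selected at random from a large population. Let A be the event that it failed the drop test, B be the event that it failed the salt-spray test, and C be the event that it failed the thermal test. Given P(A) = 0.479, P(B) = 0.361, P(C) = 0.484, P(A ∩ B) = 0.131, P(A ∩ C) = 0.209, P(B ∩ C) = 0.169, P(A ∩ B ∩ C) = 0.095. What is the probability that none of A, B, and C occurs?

By inclusion-exclusion,
P(A ∪ B ∪ C) = 0.479 + 0.361 + 0.484 − 0.131 − 0.209 − 0.169 + 0.095 = 0.910
P(none) = 1 − 0.910 = 0.090

0.090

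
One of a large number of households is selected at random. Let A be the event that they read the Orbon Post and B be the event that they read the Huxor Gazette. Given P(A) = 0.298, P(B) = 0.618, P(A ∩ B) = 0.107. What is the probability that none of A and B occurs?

P(A ∪ B) = 0.298 + 0.618 − 0.107 = 0.809
P(none) = 1 − 0.809 = 0.191

0.191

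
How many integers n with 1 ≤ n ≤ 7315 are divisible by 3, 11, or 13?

3223

Using inclusion–exclusion:
⌊7315/3⌋ + ⌊7315/11⌋ + ⌊7315/13⌋ − ⌊7315/33⌋ − ⌊7315/39⌋ − ⌊7315/143⌋ + ⌊7315/429⌋ = 2438 + 665 + 562 − 221 − 187 − 51 + 17 = 3223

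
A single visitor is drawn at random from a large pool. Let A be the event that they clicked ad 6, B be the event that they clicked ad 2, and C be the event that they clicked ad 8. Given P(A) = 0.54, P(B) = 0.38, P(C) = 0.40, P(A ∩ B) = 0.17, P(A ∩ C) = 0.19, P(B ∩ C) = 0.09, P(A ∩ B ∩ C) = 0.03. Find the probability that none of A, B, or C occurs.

0.10

P(A ∪ B ∪ C) = 0.54 + 0.38 + 0.40 − 0.17 − 0.19 − 0.09 + 0.03 = 0.90
P(none) = 1 − 0.90 = 0.10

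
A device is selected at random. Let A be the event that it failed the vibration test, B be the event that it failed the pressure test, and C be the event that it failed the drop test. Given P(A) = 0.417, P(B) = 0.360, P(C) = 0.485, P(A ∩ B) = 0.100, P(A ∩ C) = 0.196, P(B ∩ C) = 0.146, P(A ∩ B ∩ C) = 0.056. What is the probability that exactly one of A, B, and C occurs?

Using the inclusion–exclusion count for exactly one event:
P(exactly one) = 0.417 + 0.360 + 0.485 − 2·0.100 − 2·0.196 − 2·0.146 + 3·0.056 = 0.546

0.546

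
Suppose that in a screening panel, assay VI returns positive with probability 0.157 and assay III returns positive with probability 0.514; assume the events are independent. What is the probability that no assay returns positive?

0.409698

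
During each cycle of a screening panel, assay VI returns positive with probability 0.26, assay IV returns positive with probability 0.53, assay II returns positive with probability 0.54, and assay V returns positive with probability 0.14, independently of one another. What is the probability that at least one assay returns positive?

Since the events are independent, P(none) is the product of the individual non-occurrence probabilities.
P(none) = (1 − 0.26) × (1 − 0.53) × (1 − 0.54) × (1 − 0.14) = 0.74 × 0.47 × 0.46 × 0.86 = 0.13758968
P(at least one) = 1 − 0.13758968 = 0.86241032

0.86241032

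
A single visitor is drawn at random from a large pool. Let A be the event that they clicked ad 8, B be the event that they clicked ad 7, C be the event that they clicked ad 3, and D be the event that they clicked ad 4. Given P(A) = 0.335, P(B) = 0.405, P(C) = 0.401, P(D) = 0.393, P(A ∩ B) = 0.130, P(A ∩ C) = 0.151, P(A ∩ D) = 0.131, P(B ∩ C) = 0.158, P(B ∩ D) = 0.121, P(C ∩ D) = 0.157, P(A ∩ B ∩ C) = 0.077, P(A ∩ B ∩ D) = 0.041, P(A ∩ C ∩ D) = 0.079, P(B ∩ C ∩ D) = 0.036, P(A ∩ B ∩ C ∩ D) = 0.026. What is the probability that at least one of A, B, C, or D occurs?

0.893

P(A ∪ B ∪ C ∪ D) = 0.335 + 0.405 + 0.401 + 0.393 − 0.130 − 0.151 − 0.131 − 0.158 − 0.121 − 0.157 + 0.077 + 0.041 + 0.079 + 0.036 − 0.026 = 0.893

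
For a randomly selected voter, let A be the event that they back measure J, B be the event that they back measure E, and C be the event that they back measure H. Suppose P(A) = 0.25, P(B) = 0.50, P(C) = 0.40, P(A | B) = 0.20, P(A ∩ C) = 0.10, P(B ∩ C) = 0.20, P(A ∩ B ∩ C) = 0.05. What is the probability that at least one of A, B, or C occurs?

0.80

P(A ∩ B) = P(B)·P(A|B) = 0.50 × 0.20 = 0.10
Using inclusion–exclusion:
P(A ∪ B ∪ C) = 0.25 + 0.50 + 0.40 − 0.10 − 0.10 − 0.20 + 0.05 = 0.80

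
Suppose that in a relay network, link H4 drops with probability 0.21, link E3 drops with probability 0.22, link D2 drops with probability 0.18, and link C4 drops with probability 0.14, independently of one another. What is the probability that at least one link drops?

0.56545576

P(none) = (1 − 0.21) × (1 − 0.22) × (1 − 0.18) × (1 − 0.14) = 0.79 × 0.78 × 0.82 × 0.86 = 0.43454424
P(at least one) = 1 − 0.43454424 = 0.56545576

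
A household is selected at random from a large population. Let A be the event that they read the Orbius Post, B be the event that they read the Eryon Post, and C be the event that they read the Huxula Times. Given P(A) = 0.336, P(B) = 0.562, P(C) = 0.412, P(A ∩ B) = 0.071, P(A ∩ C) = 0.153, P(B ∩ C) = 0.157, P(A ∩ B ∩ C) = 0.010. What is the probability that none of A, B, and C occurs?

By inclusion-exclusion,
P(A ∪ B ∪ C) = 0.336 + 0.562 + 0.412 − 0.071 − 0.153 − 0.157 + 0.010 = 0.939
P(none) = 1 − 0.939 = 0.061

0.061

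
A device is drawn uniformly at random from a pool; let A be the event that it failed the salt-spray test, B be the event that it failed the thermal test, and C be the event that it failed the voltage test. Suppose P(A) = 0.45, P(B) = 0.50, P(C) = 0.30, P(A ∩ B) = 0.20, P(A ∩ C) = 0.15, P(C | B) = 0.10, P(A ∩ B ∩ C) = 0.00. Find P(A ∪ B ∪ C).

0.85

P(B ∩ C) = P(B)·P(C|B) = 0.50 × 0.10 = 0.05
P(A ∪ B ∪ C) = 0.45 + 0.50 + 0.30 − 0.20 − 0.15 − 0.05 + 0.00 = 0.85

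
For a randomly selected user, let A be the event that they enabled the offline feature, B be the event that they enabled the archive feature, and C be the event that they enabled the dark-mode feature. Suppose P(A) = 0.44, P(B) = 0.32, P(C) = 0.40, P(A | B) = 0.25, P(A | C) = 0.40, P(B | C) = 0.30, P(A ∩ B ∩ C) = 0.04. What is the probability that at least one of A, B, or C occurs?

0.84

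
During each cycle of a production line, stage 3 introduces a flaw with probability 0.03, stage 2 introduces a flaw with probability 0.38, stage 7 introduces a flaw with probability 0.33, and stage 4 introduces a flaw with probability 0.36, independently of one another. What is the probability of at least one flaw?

0.74211968

Independence gives P(none) = ∏(1 − pᵢ).
P(none) = (1 − 0.03) × (1 − 0.38) × (1 − 0.33) × (1 − 0.36) = 0.97 × 0.62 × 0.67 × 0.64 = 0.25788032
P(at least one) = 1 − 0.25788032 = 0.74211968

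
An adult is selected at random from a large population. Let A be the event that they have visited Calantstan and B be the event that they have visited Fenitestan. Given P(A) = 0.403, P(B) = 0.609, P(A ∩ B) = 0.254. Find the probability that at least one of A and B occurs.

0.758

Inclusion–exclusion gives
P(A ∪ B) = 0.403 + 0.609 − 0.254 = 0.758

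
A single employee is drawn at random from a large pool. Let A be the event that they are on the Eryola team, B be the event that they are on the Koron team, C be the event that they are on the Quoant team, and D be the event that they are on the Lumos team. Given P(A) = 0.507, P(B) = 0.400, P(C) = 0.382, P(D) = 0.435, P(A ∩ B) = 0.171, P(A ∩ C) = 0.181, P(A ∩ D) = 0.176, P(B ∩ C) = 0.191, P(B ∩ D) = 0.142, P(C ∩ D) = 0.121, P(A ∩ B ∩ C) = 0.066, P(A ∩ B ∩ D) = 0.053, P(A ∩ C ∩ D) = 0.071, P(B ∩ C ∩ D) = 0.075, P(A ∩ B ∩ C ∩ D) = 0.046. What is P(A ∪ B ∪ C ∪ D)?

Apply inclusion-exclusion:
P(A ∪ B ∪ C ∪ D) = 0.507 + 0.400 + 0.382 + 0.435 − 0.171 − 0.181 − 0.176 − 0.191 − 0.142 − 0.121 + 0.066 + 0.053 + 0.071 + 0.075 − 0.046 = 0.961

0.961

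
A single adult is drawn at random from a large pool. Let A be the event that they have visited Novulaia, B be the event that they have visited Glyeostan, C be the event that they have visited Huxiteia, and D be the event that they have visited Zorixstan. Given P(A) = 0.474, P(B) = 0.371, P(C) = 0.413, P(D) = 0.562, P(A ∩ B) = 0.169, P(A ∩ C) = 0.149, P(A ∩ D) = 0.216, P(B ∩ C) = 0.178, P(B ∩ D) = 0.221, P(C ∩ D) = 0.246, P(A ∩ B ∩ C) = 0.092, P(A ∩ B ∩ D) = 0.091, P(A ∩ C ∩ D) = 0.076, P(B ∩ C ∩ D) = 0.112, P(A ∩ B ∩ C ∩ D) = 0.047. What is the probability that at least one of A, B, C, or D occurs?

0.965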